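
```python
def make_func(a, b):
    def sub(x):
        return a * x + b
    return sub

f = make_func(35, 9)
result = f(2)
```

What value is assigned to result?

Step 1: make_func(35, 9) captures a = 35, b = 9.
Step 2: f(2) computes 35 * 2 + 9 = 79.
Step 3: result = 79

The answer is 79.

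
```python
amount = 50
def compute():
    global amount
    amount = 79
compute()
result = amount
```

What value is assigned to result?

Step 1: amount = 50 globally.
Step 2: compute() declares global amount and sets it to 79.
Step 3: After compute(), global amount = 79. result = 79

The answer is 79.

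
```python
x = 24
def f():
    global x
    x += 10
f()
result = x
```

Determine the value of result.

Step 1: x = 24 globally.
Step 2: f() modifies global x: x += 10 = 34.
Step 3: result = 34

The answer is 34.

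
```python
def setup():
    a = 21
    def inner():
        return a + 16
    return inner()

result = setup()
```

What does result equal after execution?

Step 1: setup() defines a = 21.
Step 2: inner() reads a = 21 from enclosing scope, returns 21 + 16 = 37.
Step 3: result = 37

The answer is 37.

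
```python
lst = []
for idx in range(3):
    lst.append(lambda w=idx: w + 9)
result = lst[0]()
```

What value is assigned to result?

Step 1: Default argument w=idx captures idx's value at definition time.
Step 2: lst[0] was defined when idx = 0, so w defaults to 0.
Step 3: result = 0 + 9 = 9 (default arg fixes the late binding issue)

The answer is 9.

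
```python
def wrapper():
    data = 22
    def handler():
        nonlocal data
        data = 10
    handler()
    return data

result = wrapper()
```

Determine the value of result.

Step 1: wrapper() sets data = 22.
Step 2: handler() uses nonlocal to reassign data = 10.
Step 3: result = 10

The answer is 10.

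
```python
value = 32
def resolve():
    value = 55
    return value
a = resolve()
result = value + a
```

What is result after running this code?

Step 1: Global value = 32. resolve() returns local value = 55.
Step 2: a = 55. Global value still = 32.
Step 3: result = 32 + 55 = 87

The answer is 87.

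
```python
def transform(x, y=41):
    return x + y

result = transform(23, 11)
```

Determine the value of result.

Step 1: transform(23, 11) overrides default y with 11.
Step 2: Returns 23 + 11 = 34.
Step 3: result = 34

The answer is 34.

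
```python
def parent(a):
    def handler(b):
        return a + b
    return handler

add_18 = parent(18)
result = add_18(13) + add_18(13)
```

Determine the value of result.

Step 1: add_18 captures a = 18.
Step 2: add_18(13) = 18 + 13 = 31, called twice.
Step 3: result = 31 + 31 = 62

The answer is 62.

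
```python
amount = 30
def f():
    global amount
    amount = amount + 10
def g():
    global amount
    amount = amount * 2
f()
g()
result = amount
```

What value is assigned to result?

Step 1: amount = 30.
Step 2: f() adds 10: amount = 30 + 10 = 40.
Step 3: g() doubles: amount = 40 * 2 = 80.
Step 4: result = 80

The answer is 80.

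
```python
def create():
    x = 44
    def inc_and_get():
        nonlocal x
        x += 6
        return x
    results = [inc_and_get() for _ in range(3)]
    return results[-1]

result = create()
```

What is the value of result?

Step 1: x = 44.
Step 2: Three calls to inc_and_get(), each adding 6.
Step 3: Last value = 44 + 6 * 3 = 62

The answer is 62.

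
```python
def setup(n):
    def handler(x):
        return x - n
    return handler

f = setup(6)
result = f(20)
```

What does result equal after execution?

Step 1: setup(6) creates a closure capturing n = 6.
Step 2: f(20) computes 20 - 6 = 14.
Step 3: result = 14

The answer is 14.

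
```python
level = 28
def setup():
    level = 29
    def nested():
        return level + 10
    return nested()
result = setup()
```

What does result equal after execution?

Step 1: setup() shadows global level with level = 29.
Step 2: nested() finds level = 29 in enclosing scope, computes 29 + 10 = 39.
Step 3: result = 39

The answer is 39.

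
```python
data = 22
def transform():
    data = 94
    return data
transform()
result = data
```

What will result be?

Step 1: data = 22 globally.
Step 2: transform() creates a LOCAL data = 94 (no global keyword!).
Step 3: The global data is unchanged. result = 22

The answer is 22.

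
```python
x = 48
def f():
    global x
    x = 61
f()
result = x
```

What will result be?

Step 1: x = 48 globally.
Step 2: f() declares global x and sets it to 61.
Step 3: After f(), global x = 61. result = 61

The answer is 61.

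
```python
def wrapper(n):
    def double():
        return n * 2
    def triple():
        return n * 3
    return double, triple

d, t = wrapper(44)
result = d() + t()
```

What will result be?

Step 1: Both closures capture the same n = 44.
Step 2: d() = 44 * 2 = 88, t() = 44 * 3 = 132.
Step 3: result = 88 + 132 = 220

The answer is 220.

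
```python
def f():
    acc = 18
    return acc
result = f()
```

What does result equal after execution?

Step 1: f() defines acc = 18 in its local scope.
Step 2: return acc finds the local variable acc = 18.
Step 3: result = 18

The answer is 18.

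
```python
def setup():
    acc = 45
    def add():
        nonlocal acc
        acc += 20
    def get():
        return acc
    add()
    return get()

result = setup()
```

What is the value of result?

Step 1: acc = 45. add() modifies it via nonlocal, get() reads it.
Step 2: add() makes acc = 45 + 20 = 65.
Step 3: get() returns 65. result = 65

The answer is 65.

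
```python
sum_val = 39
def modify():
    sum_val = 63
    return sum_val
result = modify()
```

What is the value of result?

Step 1: Global sum_val = 39.
Step 2: modify() creates local sum_val = 63, shadowing the global.
Step 3: Returns local sum_val = 63. result = 63

The answer is 63.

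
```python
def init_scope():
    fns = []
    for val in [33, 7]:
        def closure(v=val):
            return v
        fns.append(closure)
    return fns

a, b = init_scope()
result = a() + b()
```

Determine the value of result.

Step 1: Default argument v=val captures val at each iteration.
Step 2: a() returns 33 (captured at first iteration), b() returns 7 (captured at second).
Step 3: result = 33 + 7 = 40

The answer is 40.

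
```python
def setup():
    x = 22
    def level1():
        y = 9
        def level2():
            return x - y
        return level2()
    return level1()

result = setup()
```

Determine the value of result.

Step 1: x = 22 in setup. y = 9 in level1.
Step 2: level2() reads x = 22 and y = 9 from enclosing scopes.
Step 3: result = 22 - 9 = 13

The answer is 13.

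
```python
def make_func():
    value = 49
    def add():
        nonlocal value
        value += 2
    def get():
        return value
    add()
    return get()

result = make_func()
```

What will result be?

Step 1: value = 49. add() modifies it via nonlocal, get() reads it.
Step 2: add() makes value = 49 + 2 = 51.
Step 3: get() returns 51. result = 51

The answer is 51.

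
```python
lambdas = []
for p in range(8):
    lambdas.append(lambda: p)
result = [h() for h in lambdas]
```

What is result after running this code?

Step 1: All 8 lambdas share the same variable p.
Step 2: After the loop, p = 7.
Step 3: Each call returns 7. result = [7, 7, 7, 7, 7, 7, 7, 7]

The answer is [7, 7, 7, 7, 7, 7, 7, 7].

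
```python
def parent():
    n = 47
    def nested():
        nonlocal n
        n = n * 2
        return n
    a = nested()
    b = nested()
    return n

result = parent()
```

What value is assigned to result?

Step 1: n starts at 47.
Step 2: First nested(): n = 47 * 2 = 94.
Step 3: Second nested(): n = 94 * 2 = 188.
Step 4: result = 188

The answer is 188.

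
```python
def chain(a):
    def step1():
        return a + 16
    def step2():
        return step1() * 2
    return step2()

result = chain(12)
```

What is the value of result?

Step 1: chain(12) captures a = 12.
Step 2: step2() calls step1() which returns 12 + 16 = 28.
Step 3: step2() returns 28 * 2 = 56

The answer is 56.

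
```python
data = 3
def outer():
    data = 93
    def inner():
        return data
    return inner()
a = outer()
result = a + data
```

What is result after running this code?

Step 1: outer() has local data = 93. inner() reads from enclosing.
Step 2: outer() returns 93. Global data = 3 unchanged.
Step 3: result = 93 + 3 = 96

The answer is 96.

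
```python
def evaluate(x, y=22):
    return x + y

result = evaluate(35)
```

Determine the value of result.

Step 1: evaluate(35) uses default y = 22.
Step 2: Returns 35 + 22 = 57.
Step 3: result = 57

The answer is 57.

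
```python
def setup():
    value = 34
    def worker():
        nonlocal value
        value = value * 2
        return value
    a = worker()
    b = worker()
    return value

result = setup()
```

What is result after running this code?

Step 1: value starts at 34.
Step 2: First worker(): value = 34 * 2 = 68.
Step 3: Second worker(): value = 68 * 2 = 136.
Step 4: result = 136

The answer is 136.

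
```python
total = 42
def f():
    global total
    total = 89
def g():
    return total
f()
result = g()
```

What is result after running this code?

Step 1: total = 42.
Step 2: f() sets global total = 89.
Step 3: g() reads global total = 89. result = 89

The answer is 89.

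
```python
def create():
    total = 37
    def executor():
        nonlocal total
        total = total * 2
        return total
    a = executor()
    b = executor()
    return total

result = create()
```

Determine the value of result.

Step 1: total starts at 37.
Step 2: First executor(): total = 37 * 2 = 74.
Step 3: Second executor(): total = 74 * 2 = 148.
Step 4: result = 148

The answer is 148.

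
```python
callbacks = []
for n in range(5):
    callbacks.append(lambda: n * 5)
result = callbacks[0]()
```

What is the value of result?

Step 1: All lambdas reference the same variable n (late binding).
Step 2: After the loop, n = 4. Every lambda returns n * 5.
Step 3: callbacks[0]() = 4 * 5 = 20

The answer is 20.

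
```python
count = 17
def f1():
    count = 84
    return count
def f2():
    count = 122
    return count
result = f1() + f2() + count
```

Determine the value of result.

Step 1: Each function shadows global count with its own local.
Step 2: f1() returns 84, f2() returns 122.
Step 3: Global count = 17 is unchanged. result = 84 + 122 + 17 = 223

The answer is 223.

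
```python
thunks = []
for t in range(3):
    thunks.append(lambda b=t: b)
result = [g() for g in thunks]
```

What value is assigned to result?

Step 1: Default arg b=t captures t at each iteration.
Step 2: Each lambda has its own default: 0, 1, ..., 2.
Step 3: result = [0, 1, 2]

The answer is [0, 1, 2].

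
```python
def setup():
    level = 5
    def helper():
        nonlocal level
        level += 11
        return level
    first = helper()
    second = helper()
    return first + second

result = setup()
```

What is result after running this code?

Step 1: level starts at 5.
Step 2: First call: level = 5 + 11 = 16, returns 16.
Step 3: Second call: level = 16 + 11 = 27, returns 27.
Step 4: result = 16 + 27 = 43

The answer is 43.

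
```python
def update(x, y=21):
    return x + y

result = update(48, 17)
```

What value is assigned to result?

Step 1: update(48, 17) overrides default y with 17.
Step 2: Returns 48 + 17 = 65.
Step 3: result = 65

The answer is 65.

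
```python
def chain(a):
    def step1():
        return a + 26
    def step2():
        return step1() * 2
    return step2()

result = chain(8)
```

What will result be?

Step 1: chain(8) captures a = 8.
Step 2: step2() calls step1() which returns 8 + 26 = 34.
Step 3: step2() returns 34 * 2 = 68

The answer is 68.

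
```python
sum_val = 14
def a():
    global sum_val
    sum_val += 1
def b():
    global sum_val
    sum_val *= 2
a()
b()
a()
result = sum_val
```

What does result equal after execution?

Step 1: sum_val = 14.
Step 2: a(): sum_val = 14 + 1 = 15.
Step 3: b(): sum_val = 15 * 2 = 30.
Step 4: a(): sum_val = 30 + 1 = 31

The answer is 31.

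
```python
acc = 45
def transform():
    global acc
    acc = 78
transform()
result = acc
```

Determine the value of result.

Step 1: acc = 45 globally.
Step 2: transform() declares global acc and sets it to 78.
Step 3: After transform(), global acc = 78. result = 78

The answer is 78.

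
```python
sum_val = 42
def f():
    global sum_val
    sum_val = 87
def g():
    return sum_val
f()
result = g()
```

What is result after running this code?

Step 1: sum_val = 42.
Step 2: f() sets global sum_val = 87.
Step 3: g() reads global sum_val = 87. result = 87

The answer is 87.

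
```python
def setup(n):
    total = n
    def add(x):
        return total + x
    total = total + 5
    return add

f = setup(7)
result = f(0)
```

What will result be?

Step 1: setup(7) sets total = 7, then total = 7 + 5 = 12.
Step 2: Closures capture by reference, so add sees total = 12.
Step 3: f(0) returns 12 + 0 = 12

The answer is 12.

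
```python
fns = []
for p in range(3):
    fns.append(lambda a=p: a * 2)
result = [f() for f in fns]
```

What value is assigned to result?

Step 1: Default arg a=p captures p at each iteration.
Step 2: fns[k] has a defaulting to k, returns k * 2.
Step 3: result = [0, 2, 4]

The answer is [0, 2, 4].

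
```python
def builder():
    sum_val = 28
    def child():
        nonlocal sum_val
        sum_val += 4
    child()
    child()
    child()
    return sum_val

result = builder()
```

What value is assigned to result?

Step 1: sum_val starts at 28.
Step 2: child() is called 3 times, each adding 4.
Step 3: sum_val = 28 + 4 * 3 = 40

The answer is 40.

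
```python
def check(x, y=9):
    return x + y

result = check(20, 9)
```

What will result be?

Step 1: check(20, 9) overrides default y with 9.
Step 2: Returns 20 + 9 = 29.
Step 3: result = 29

The answer is 29.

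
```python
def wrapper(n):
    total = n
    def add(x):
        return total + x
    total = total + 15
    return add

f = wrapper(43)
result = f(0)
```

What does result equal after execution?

Step 1: wrapper(43) sets total = 43, then total = 43 + 15 = 58.
Step 2: Closures capture by reference, so add sees total = 58.
Step 3: f(0) returns 58 + 0 = 58

The answer is 58.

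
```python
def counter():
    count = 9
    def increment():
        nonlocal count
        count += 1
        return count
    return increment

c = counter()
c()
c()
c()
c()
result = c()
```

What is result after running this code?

Step 1: counter() creates closure with count = 9.
Step 2: Each c() call increments count via nonlocal. After 5 calls: 9 + 5 = 14.
Step 3: result = 14

The answer is 14.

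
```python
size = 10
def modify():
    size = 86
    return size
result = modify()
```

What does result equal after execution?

Step 1: Global size = 10.
Step 2: modify() creates local size = 86, shadowing the global.
Step 3: Returns local size = 86. result = 86

The answer is 86.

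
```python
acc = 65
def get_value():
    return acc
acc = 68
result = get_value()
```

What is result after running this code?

Step 1: acc is first set to 65, then reassigned to 68.
Step 2: get_value() is called after the reassignment, so it looks up the current global acc = 68.
Step 3: result = 68

The answer is 68.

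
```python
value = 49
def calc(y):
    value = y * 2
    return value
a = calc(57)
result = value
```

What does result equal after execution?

Step 1: Global value = 49.
Step 2: calc(57) creates local value = 57 * 2 = 114.
Step 3: Global value unchanged because no global keyword. result = 49

The answer is 49.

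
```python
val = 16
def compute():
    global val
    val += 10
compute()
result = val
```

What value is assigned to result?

Step 1: val = 16 globally.
Step 2: compute() modifies global val: val += 10 = 26.
Step 3: result = 26

The answer is 26.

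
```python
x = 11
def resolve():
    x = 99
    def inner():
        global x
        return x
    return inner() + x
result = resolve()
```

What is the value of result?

Step 1: Global x = 11. resolve() shadows with local x = 99.
Step 2: inner() uses global keyword, so inner() returns global x = 11.
Step 3: resolve() returns 11 + 99 = 110

The answer is 110.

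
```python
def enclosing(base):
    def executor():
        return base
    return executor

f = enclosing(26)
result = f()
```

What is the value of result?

Step 1: enclosing(26) creates closure capturing base = 26.
Step 2: f() returns the captured base = 26.
Step 3: result = 26

The answer is 26.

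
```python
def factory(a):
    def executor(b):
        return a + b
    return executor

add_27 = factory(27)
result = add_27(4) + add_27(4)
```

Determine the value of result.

Step 1: add_27 captures a = 27.
Step 2: add_27(4) = 27 + 4 = 31, called twice.
Step 3: result = 31 + 31 = 62

The answer is 62.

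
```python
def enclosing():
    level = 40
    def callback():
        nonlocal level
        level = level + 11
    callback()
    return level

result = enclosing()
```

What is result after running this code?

Step 1: enclosing() sets level = 40.
Step 2: callback() uses nonlocal to modify level in enclosing's scope: level = 40 + 11 = 51.
Step 3: enclosing() returns the modified level = 51

The answer is 51.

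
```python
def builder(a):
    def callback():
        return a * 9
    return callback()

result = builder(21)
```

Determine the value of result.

Step 1: builder(21) binds parameter a = 21.
Step 2: callback() accesses a = 21 from enclosing scope.
Step 3: result = 21 * 9 = 189

The answer is 189.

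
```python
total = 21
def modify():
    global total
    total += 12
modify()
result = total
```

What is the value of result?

Step 1: total = 21 globally.
Step 2: modify() modifies global total: total += 12 = 33.
Step 3: result = 33

The answer is 33.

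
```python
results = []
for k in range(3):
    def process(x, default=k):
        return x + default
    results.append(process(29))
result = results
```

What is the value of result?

Step 1: Default argument default=k is evaluated at function definition time.
Step 2: Each iteration creates process with default = current k value.
Step 3: process(29) returns 29 + default. results = [29, 30, 31]

The answer is [29, 30, 31].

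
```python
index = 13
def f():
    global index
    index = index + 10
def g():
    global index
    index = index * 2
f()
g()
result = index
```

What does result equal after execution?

Step 1: index = 13.
Step 2: f() adds 10: index = 13 + 10 = 23.
Step 3: g() doubles: index = 23 * 2 = 46.
Step 4: result = 46

The answer is 46.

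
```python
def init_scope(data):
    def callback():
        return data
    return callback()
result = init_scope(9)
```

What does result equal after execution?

Step 1: init_scope(9) binds parameter data = 9.
Step 2: callback() looks up data in enclosing scope and finds the parameter data = 9.
Step 3: result = 9

The answer is 9.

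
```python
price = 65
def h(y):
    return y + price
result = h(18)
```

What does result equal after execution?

Step 1: price = 65 is defined globally.
Step 2: h(18) uses parameter y = 18 and looks up price from global scope = 65.
Step 3: result = 18 + 65 = 83

The answer is 83.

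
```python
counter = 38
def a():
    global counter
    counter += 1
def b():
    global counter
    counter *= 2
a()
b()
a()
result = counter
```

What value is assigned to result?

Step 1: counter = 38.
Step 2: a(): counter = 38 + 1 = 39.
Step 3: b(): counter = 39 * 2 = 78.
Step 4: a(): counter = 78 + 1 = 79

The answer is 79.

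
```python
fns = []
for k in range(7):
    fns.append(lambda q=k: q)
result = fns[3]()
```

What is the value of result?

Step 1: Default argument q=k captures k's value at each iteration.
Step 2: fns[3] captured q = 3 when k was 3.
Step 3: result = 3

The answer is 3.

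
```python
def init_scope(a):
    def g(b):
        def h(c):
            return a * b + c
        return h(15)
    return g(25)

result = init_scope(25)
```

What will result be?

Step 1: a = 25, b = 25, c = 15.
Step 2: h() computes a * b + c = 25 * 25 + 15 = 640.
Step 3: result = 640

The answer is 640.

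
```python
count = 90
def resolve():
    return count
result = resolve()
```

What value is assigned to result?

Step 1: count = 90 is defined in the global scope.
Step 2: resolve() looks up count. No local count exists, so Python checks the global scope via LEGB rule and finds count = 90.
Step 3: result = 90

The answer is 90.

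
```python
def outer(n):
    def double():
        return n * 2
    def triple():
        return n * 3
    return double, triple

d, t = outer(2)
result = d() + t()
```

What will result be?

Step 1: Both closures capture the same n = 2.
Step 2: d() = 2 * 2 = 4, t() = 2 * 3 = 6.
Step 3: result = 4 + 6 = 10

The answer is 10.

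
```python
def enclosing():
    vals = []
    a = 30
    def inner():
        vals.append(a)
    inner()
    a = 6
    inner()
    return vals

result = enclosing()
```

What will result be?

Step 1: a = 30. inner() appends current a to vals.
Step 2: First inner(): appends 30. Then a = 6.
Step 3: Second inner(): appends 6 (closure sees updated a). result = [30, 6]

The answer is [30, 6].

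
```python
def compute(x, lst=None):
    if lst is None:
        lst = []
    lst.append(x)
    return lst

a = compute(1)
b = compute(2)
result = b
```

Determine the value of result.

Step 1: None default with guard creates a NEW list each call.
Step 2: a = [1] (fresh list). b = [2] (another fresh list).
Step 3: result = [2] (this is the fix for mutable default)

The answer is [2].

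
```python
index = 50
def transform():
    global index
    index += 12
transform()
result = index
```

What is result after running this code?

Step 1: index = 50 globally.
Step 2: transform() modifies global index: index += 12 = 62.
Step 3: result = 62

The answer is 62.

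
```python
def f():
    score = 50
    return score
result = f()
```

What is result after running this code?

Step 1: f() defines score = 50 in its local scope.
Step 2: return score finds the local variable score = 50.
Step 3: result = 50

The answer is 50.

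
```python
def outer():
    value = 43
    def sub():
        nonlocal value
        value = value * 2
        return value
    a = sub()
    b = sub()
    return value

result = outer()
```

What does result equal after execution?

Step 1: value starts at 43.
Step 2: First sub(): value = 43 * 2 = 86.
Step 3: Second sub(): value = 86 * 2 = 172.
Step 4: result = 172

The answer is 172.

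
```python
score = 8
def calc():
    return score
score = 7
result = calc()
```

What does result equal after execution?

Step 1: score is first set to 8, then reassigned to 7.
Step 2: calc() is called after the reassignment, so it looks up the current global score = 7.
Step 3: result = 7

The answer is 7.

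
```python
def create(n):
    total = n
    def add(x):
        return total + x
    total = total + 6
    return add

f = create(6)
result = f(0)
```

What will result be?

Step 1: create(6) sets total = 6, then total = 6 + 6 = 12.
Step 2: Closures capture by reference, so add sees total = 12.
Step 3: f(0) returns 12 + 0 = 12

The answer is 12.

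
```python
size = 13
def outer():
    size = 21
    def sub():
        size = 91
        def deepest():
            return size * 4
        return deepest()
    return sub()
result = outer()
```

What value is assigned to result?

Step 1: deepest() looks up size through LEGB: not local, finds size = 91 in enclosing sub().
Step 2: Returns 91 * 4 = 364.
Step 3: result = 364

The answer is 364.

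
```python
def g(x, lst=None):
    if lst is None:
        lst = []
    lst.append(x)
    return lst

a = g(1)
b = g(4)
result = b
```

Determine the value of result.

Step 1: None default with guard creates a NEW list each call.
Step 2: a = [1] (fresh list). b = [4] (another fresh list).
Step 3: result = [4] (this is the fix for mutable default)

The answer is [4].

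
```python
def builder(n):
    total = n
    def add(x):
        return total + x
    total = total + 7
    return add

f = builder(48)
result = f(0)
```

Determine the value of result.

Step 1: builder(48) sets total = 48, then total = 48 + 7 = 55.
Step 2: Closures capture by reference, so add sees total = 55.
Step 3: f(0) returns 55 + 0 = 55

The answer is 55.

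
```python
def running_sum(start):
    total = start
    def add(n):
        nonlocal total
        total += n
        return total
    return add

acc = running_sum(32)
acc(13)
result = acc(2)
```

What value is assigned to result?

Step 1: running_sum(32) creates closure with total = 32.
Step 2: First acc(13): total = 32 + 13 = 45.
Step 3: Second acc(2): total = 45 + 2 = 47. result = 47

The answer is 47.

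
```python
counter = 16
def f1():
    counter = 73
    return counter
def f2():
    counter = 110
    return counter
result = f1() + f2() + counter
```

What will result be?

Step 1: Each function shadows global counter with its own local.
Step 2: f1() returns 73, f2() returns 110.
Step 3: Global counter = 16 is unchanged. result = 73 + 110 + 16 = 199

The answer is 199.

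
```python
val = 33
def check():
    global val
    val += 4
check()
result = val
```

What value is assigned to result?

Step 1: val = 33 globally.
Step 2: check() modifies global val: val += 4 = 37.
Step 3: result = 37

The answer is 37.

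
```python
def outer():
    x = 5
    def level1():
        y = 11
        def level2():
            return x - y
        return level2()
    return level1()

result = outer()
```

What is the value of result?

Step 1: x = 5 in outer. y = 11 in level1.
Step 2: level2() reads x = 5 and y = 11 from enclosing scopes.
Step 3: result = 5 - 11 = -6

The answer is -6.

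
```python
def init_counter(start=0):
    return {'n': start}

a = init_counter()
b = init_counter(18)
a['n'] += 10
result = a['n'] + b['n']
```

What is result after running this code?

Step 1: init_counter() returns a new dict each call (immutable default 0).
Step 2: a = {'n': 0}, b = {'n': 18}.
Step 3: a['n'] += 10 = 10. result = 10 + 18 = 28

The answer is 28.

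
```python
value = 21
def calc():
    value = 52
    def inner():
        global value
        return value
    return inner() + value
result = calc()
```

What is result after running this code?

Step 1: Global value = 21. calc() shadows with local value = 52.
Step 2: inner() uses global keyword, so inner() returns global value = 21.
Step 3: calc() returns 21 + 52 = 73

The answer is 73.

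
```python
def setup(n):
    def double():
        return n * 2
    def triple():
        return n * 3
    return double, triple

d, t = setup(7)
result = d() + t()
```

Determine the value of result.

Step 1: Both closures capture the same n = 7.
Step 2: d() = 7 * 2 = 14, t() = 7 * 3 = 21.
Step 3: result = 14 + 21 = 35

The answer is 35.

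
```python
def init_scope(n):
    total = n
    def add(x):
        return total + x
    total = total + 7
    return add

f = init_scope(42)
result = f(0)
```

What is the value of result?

Step 1: init_scope(42) sets total = 42, then total = 42 + 7 = 49.
Step 2: Closures capture by reference, so add sees total = 49.
Step 3: f(0) returns 49 + 0 = 49

The answer is 49.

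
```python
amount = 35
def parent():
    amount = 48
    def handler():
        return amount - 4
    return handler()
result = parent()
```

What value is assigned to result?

Step 1: parent() shadows global amount with amount = 48.
Step 2: handler() finds amount = 48 in enclosing scope, computes 48 - 4 = 44.
Step 3: result = 44

The answer is 44.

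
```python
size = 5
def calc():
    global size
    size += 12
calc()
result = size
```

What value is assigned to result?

Step 1: size = 5 globally.
Step 2: calc() modifies global size: size += 12 = 17.
Step 3: result = 17

The answer is 17.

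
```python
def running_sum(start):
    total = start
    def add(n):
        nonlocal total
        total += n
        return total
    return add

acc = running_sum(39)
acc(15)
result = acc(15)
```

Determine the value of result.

Step 1: running_sum(39) creates closure with total = 39.
Step 2: First acc(15): total = 39 + 15 = 54.
Step 3: Second acc(15): total = 54 + 15 = 69. result = 69

The answer is 69.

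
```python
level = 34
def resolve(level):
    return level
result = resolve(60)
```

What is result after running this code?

Step 1: Global level = 34.
Step 2: resolve(60) takes parameter level = 60, which shadows the global.
Step 3: result = 60

The answer is 60.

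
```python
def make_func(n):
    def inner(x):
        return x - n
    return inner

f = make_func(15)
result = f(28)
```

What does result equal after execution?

Step 1: make_func(15) creates a closure capturing n = 15.
Step 2: f(28) computes 28 - 15 = 13.
Step 3: result = 13

The answer is 13.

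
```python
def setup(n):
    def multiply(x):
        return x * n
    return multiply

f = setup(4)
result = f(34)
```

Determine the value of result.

Step 1: setup(4) returns multiply closure with n = 4.
Step 2: f(34) computes 34 * 4 = 136.
Step 3: result = 136

The answer is 136.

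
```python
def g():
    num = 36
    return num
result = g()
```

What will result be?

Step 1: g() defines num = 36 in its local scope.
Step 2: return num finds the local variable num = 36.
Step 3: result = 36

The answer is 36.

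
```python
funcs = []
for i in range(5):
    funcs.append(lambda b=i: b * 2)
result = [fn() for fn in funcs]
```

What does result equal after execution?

Step 1: Default arg b=i captures i at each iteration.
Step 2: funcs[k] has b defaulting to k, returns k * 2.
Step 3: result = [0, 2, 4, 6, 8]

The answer is [0, 2, 4, 6, 8].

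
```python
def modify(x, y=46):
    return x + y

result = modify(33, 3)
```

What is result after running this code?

Step 1: modify(33, 3) overrides default y with 3.
Step 2: Returns 33 + 3 = 36.
Step 3: result = 36

The answer is 36.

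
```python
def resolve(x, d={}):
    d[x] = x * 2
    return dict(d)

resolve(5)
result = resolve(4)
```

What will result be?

Step 1: Mutable default dict is shared across calls.
Step 2: First call adds 5: 10. Second call adds 4: 8.
Step 3: result = {5: 10, 4: 8}

The answer is {5: 10, 4: 8}.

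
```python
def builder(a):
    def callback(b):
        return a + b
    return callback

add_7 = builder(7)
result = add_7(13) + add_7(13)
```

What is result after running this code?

Step 1: add_7 captures a = 7.
Step 2: add_7(13) = 7 + 13 = 20, called twice.
Step 3: result = 20 + 20 = 40

The answer is 40.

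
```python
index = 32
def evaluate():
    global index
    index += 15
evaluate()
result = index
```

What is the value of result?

Step 1: index = 32 globally.
Step 2: evaluate() modifies global index: index += 15 = 47.
Step 3: result = 47

The answer is 47.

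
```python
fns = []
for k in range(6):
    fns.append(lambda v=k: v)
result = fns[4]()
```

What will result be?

Step 1: Default argument v=k captures k's value at each iteration.
Step 2: fns[4] captured v = 4 when k was 4.
Step 3: result = 4

The answer is 4.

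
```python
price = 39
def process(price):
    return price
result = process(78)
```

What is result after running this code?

Step 1: Global price = 39.
Step 2: process(78) takes parameter price = 78, which shadows the global.
Step 3: result = 78

The answer is 78.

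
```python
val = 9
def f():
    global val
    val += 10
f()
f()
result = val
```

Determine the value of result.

Step 1: val = 9.
Step 2: First f(): val = 9 + 10 = 19.
Step 3: Second f(): val = 19 + 10 = 29. result = 29

The answer is 29.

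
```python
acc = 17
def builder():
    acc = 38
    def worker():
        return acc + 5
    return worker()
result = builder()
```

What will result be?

Step 1: builder() shadows global acc with acc = 38.
Step 2: worker() finds acc = 38 in enclosing scope, computes 38 + 5 = 43.
Step 3: result = 43

The answer is 43.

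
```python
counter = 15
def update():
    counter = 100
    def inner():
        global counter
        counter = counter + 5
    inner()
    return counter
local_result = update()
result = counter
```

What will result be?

Step 1: Global counter = 15. update() creates local counter = 100.
Step 2: inner() declares global counter and adds 5: global counter = 15 + 5 = 20.
Step 3: update() returns its local counter = 100 (unaffected by inner).
Step 4: result = global counter = 20

The answer is 20.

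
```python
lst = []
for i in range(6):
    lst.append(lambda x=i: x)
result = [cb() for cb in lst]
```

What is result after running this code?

Step 1: Default arg x=i captures i at each iteration.
Step 2: Each lambda has its own default: 0, 1, ..., 5.
Step 3: result = [0, 1, 2, 3, 4, 5]

The answer is [0, 1, 2, 3, 4, 5].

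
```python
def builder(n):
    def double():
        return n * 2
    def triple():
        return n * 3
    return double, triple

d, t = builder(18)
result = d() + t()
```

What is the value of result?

Step 1: Both closures capture the same n = 18.
Step 2: d() = 18 * 2 = 36, t() = 18 * 3 = 54.
Step 3: result = 36 + 54 = 90

The answer is 90.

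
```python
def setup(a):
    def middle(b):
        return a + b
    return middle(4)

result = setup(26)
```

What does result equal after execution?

Step 1: setup(26) passes a = 26.
Step 2: middle(4) has b = 4, reads a = 26 from enclosing.
Step 3: result = 26 + 4 = 30

The answer is 30.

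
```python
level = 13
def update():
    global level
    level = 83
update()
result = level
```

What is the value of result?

Step 1: level = 13 globally.
Step 2: update() declares global level and sets it to 83.
Step 3: After update(), global level = 83. result = 83

The answer is 83.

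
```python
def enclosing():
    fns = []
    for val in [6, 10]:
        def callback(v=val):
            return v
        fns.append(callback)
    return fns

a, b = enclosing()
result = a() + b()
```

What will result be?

Step 1: Default argument v=val captures val at each iteration.
Step 2: a() returns 6 (captured at first iteration), b() returns 10 (captured at second).
Step 3: result = 6 + 10 = 16

The answer is 16.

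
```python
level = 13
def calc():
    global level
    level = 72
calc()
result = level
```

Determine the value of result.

Step 1: level = 13 globally.
Step 2: calc() declares global level and sets it to 72.
Step 3: After calc(), global level = 72. result = 72

The answer is 72.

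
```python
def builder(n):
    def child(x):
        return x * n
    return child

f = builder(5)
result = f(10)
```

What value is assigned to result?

Step 1: builder(5) creates a closure capturing n = 5.
Step 2: f(10) computes 10 * 5 = 50.
Step 3: result = 50

The answer is 50.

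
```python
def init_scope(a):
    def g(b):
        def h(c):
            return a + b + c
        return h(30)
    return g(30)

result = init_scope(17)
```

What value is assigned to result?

Step 1: a = 17, b = 30, c = 30 across three nested scopes.
Step 2: h() accesses all three via LEGB rule.
Step 3: result = 17 + 30 + 30 = 77

The answer is 77.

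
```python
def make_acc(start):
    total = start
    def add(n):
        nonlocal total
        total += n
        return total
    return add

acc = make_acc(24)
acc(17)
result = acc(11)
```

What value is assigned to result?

Step 1: make_acc(24) creates closure with total = 24.
Step 2: First acc(17): total = 24 + 17 = 41.
Step 3: Second acc(11): total = 41 + 11 = 52. result = 52

The answer is 52.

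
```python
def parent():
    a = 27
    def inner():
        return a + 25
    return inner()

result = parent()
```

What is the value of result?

Step 1: parent() defines a = 27.
Step 2: inner() reads a = 27 from enclosing scope, returns 27 + 25 = 52.
Step 3: result = 52

The answer is 52.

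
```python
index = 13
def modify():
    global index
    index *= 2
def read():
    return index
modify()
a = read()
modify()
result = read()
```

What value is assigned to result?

Step 1: index = 13.
Step 2: First modify(): index = 13 * 2 = 26.
Step 3: Second modify(): index = 26 * 2 = 52.
Step 4: read() returns 52

The answer is 52.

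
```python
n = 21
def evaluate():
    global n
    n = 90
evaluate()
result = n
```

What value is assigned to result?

Step 1: n = 21 globally.
Step 2: evaluate() declares global n and sets it to 90.
Step 3: After evaluate(), global n = 90. result = 90

The answer is 90.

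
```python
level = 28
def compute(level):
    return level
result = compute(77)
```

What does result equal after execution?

Step 1: Global level = 28.
Step 2: compute(77) takes parameter level = 77, which shadows the global.
Step 3: result = 77

The answer is 77.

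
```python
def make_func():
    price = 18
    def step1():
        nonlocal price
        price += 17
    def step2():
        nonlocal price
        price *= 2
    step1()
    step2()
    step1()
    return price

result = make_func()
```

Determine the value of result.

Step 1: price = 18.
Step 2: step1(): price = 18 + 17 = 35.
Step 3: step2(): price = 35 * 2 = 70.
Step 4: step1(): price = 70 + 17 = 87. result = 87

The answer is 87.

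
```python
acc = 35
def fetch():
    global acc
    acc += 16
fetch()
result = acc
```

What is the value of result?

Step 1: acc = 35 globally.
Step 2: fetch() modifies global acc: acc += 16 = 51.
Step 3: result = 51

The answer is 51.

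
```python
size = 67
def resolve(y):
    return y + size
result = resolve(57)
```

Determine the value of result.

Step 1: size = 67 is defined globally.
Step 2: resolve(57) uses parameter y = 57 and looks up size from global scope = 67.
Step 3: result = 57 + 67 = 124

The answer is 124.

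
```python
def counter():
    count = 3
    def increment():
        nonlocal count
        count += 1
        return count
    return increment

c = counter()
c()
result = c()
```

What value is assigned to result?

Step 1: counter() creates closure with count = 3.
Step 2: Each c() call increments count via nonlocal. After 2 calls: 3 + 2 = 5.
Step 3: result = 5

The answer is 5.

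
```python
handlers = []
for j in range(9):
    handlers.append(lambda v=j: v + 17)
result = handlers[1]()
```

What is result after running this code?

Step 1: Default argument v=j captures j's value at definition time.
Step 2: handlers[1] was defined when j = 1, so v defaults to 1.
Step 3: result = 1 + 17 = 18 (default arg fixes the late binding issue)

The answer is 18.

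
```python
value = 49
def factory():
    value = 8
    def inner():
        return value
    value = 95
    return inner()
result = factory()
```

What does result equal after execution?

Step 1: factory() sets value = 8, then later value = 95.
Step 2: inner() is called after value is reassigned to 95. Closures capture variables by reference, not by value.
Step 3: result = 95

The answer is 95.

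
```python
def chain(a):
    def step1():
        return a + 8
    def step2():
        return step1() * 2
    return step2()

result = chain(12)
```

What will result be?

Step 1: chain(12) captures a = 12.
Step 2: step2() calls step1() which returns 12 + 8 = 20.
Step 3: step2() returns 20 * 2 = 40

The answer is 40.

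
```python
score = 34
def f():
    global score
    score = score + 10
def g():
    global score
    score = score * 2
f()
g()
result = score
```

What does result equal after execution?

Step 1: score = 34.
Step 2: f() adds 10: score = 34 + 10 = 44.
Step 3: g() doubles: score = 44 * 2 = 88.
Step 4: result = 88

The answer is 88.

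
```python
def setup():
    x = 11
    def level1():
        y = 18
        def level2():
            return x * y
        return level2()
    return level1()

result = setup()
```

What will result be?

Step 1: x = 11 in setup. y = 18 in level1.
Step 2: level2() reads x = 11 and y = 18 from enclosing scopes.
Step 3: result = 11 * 18 = 198

The answer is 198.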